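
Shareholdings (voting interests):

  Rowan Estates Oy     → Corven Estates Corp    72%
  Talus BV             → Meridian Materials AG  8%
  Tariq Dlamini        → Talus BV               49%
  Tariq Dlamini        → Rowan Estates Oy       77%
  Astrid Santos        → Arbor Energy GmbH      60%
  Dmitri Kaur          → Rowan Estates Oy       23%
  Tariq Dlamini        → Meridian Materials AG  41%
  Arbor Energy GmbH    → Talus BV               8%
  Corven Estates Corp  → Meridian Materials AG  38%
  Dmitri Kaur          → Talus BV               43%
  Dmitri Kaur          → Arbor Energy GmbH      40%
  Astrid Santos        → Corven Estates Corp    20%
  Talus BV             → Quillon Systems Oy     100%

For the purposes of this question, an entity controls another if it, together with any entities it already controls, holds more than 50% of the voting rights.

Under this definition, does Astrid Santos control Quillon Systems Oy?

No

Astrid holds 60% of Arbor, so Astrid controls Arbor.
Neither Astrid nor any entity Astrid controls holds any voting interest in Quillon.
So Astrid does not control Quillon.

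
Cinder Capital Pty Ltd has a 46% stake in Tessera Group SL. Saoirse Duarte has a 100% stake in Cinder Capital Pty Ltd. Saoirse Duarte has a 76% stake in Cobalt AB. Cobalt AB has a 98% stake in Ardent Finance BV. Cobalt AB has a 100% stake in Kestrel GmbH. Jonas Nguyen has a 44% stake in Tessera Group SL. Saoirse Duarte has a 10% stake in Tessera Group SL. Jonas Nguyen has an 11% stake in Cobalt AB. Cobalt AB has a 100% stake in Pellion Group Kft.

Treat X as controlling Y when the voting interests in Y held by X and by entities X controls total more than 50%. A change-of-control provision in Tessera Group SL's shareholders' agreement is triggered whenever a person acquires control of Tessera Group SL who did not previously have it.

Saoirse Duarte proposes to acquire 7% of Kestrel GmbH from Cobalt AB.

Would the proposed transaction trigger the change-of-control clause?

No

The purchase adds only to Saoirse's holdings (Cobalt's stake shrinks), so Saoirse is the only person who could newly come to control Tessera.
Saoirse holds 100% of Cinder, so Saoirse controls Cinder.
Cinder and Saoirse together hold 46% + 10% = 56% of Tessera, so Saoirse controls Tessera.
So Saoirse already controls Tessera before the transaction.
After the purchase, Saoirse holds 7% of Kestrel directly, and Cobalt's stake falls to 93%.
Saoirse controlled Tessera already, so this is not a new person acquiring control; every other person's position is unchanged or reduced.
No new person acquires control, so the clause is not triggered.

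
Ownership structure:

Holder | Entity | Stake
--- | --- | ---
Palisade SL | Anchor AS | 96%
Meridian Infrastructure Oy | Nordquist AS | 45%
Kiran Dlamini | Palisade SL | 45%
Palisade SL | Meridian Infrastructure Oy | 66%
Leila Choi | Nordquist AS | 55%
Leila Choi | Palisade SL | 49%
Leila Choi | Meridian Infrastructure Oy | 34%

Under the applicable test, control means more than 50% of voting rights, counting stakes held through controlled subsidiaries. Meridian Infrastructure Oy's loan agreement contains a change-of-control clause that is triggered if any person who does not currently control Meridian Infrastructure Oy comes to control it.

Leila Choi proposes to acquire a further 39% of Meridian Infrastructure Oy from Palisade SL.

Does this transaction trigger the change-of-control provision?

The purchase adds only to Leila's holdings (Palisade's stake shrinks), so Leila is the only person who could newly come to control Meridian.
Leila holds 55% of Nordquist, so Leila controls Nordquist.
In Meridian, Leila's side holds only 34%, not > 50%.
So before the transaction, Leila does not control Meridian.
After the purchase, Leila's direct stake in Meridian rises to 34% + 39% = 73%, and Palisade's stake falls to 27%.
Leila holds 73% of Meridian, so Leila controls Meridian.
Leila did not control Meridian before and does after, so the clause is triggered.

Yes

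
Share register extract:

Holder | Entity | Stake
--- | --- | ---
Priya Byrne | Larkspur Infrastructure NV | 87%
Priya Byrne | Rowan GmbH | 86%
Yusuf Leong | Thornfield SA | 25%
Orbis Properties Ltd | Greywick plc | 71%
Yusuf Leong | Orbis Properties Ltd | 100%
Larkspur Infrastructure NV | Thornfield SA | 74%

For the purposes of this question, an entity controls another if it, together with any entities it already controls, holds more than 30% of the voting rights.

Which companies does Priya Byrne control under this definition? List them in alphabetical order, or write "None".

Larkspur Infrastructure NV, Rowan GmbH, Thornfield SA

Priya holds 87% of Larkspur, so Priya controls Larkspur.
Priya holds 86% of Rowan, so Priya controls Rowan.
Larkspur holds 74% of Thornfield, so Priya controls Thornfield.
No other company's threshold is met.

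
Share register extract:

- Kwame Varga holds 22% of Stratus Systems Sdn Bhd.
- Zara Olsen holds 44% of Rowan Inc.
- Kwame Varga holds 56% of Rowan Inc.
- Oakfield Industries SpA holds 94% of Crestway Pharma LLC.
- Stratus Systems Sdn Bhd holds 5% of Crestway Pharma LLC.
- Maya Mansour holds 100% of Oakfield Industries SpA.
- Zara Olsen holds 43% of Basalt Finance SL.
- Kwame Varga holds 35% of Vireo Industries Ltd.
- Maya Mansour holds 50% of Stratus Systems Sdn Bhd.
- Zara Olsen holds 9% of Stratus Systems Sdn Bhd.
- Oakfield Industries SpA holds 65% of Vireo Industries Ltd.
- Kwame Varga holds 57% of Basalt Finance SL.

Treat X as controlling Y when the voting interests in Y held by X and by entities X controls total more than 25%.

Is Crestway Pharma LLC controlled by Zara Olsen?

Zara holds 44% of Rowan, so Zara controls Rowan.
Zara holds 43% of Basalt, so Zara controls Basalt.
Neither Zara nor any entity Zara controls holds any voting interest in Crestway.
So Zara does not control Crestway.

No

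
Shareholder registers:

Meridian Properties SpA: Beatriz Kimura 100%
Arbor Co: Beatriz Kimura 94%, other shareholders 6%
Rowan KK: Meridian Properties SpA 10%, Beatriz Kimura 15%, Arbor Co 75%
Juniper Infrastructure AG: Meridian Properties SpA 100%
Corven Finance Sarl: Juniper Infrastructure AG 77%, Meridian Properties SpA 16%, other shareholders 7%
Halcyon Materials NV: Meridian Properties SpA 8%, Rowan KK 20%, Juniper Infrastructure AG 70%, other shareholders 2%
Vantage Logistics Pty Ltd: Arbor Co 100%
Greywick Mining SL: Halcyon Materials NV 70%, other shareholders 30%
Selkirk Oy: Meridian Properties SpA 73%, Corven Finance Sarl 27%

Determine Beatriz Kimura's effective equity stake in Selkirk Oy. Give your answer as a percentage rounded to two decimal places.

98.11%

Beatriz reaches Selkirk along 3 paths.
Via Meridian: 100% × 73% = 73%.
Via Meridian → Juniper → Corven: 100% × 100% × 77% × 27% = 20.79%.
Via Meridian → Corven: 100% × 16% × 27% = 4.32%.
Total: 73% + 20.79% + 4.32% = 98.11%.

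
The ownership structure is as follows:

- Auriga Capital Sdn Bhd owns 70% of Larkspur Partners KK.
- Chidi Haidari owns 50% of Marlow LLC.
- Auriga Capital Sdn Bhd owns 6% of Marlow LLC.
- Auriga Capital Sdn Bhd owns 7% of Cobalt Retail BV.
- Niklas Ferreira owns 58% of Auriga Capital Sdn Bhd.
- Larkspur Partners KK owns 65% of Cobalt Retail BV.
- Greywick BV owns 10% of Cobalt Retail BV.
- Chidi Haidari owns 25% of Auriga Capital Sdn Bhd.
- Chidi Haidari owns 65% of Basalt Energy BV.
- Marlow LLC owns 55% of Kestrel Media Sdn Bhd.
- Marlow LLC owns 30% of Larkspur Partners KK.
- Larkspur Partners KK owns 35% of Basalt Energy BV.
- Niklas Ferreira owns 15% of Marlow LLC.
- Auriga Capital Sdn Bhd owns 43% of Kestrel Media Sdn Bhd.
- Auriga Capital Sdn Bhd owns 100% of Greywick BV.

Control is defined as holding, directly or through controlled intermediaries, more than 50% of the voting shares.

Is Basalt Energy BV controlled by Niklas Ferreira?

Niklas holds 58% of Auriga, so Niklas controls Auriga.
Auriga holds 100% of Greywick, so Niklas controls Greywick.
Auriga holds 70% of Larkspur, so Niklas controls Larkspur.
Auriga and Larkspur and Greywick together hold 7% + 65% + 10% = 82% of Cobalt, so Niklas controls Cobalt.
In Basalt, Niklas's side holds only 35%, not > 50%.
So Niklas does not control Basalt.

No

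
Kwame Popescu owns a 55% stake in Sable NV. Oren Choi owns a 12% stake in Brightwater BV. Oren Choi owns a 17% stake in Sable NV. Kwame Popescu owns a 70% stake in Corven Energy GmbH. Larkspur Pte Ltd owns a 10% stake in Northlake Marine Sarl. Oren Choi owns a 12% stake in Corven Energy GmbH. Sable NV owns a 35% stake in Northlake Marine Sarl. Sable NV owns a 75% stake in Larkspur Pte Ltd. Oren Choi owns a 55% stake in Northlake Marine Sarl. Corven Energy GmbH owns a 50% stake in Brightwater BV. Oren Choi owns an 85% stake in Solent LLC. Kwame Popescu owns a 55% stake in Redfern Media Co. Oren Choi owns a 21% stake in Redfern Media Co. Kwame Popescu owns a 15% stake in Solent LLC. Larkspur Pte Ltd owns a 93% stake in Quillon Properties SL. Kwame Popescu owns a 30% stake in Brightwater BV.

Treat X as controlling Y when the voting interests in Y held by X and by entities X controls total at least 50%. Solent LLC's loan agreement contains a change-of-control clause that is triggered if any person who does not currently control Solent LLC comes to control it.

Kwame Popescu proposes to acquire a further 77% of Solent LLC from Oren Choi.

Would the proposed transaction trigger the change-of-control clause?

Yes

The purchase adds only to Kwame's holdings (Oren's stake shrinks), so Kwame is the only person who could newly come to control Solent.
Kwame holds 70% of Corven, so Kwame controls Corven.
Kwame holds 55% of Sable, so Kwame controls Sable.
Corven and Kwame together hold 50% + 30% = 80% of Brightwater, so Kwame controls Brightwater.
Sable holds 75% of Larkspur, so Kwame controls Larkspur.
Larkspur holds 93% of Quillon, so Kwame controls Quillon.
Kwame holds 55% of Redfern, so Kwame controls Redfern.
In Solent, Kwame's side holds only 15%, not ≥ 50%.
So before the transaction, Kwame does not control Solent.
After the purchase, Kwame's direct stake in Solent rises to 15% + 77% = 92%, and Oren's stake falls to 8%.
Kwame holds 92% of Solent, so Kwame controls Solent.
Kwame did not control Solent before and does after, so the clause is triggered.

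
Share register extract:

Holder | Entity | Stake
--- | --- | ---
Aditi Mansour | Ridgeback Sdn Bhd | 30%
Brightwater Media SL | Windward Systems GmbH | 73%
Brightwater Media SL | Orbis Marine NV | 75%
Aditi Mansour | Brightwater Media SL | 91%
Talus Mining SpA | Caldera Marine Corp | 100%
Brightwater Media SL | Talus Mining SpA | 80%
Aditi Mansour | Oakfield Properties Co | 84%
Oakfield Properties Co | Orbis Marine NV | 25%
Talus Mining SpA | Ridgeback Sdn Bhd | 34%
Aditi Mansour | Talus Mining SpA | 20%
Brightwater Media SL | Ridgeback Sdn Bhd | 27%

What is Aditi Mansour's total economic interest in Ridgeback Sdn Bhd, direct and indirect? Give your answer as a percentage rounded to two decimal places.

Aditi reaches Ridgeback along 4 paths.
Via Brightwater → Talus: 91% × 80% × 34% = 24.752%.
Via Talus: 20% × 34% = 6.8%.
Direct stake: 30% = 30%.
Via Brightwater: 91% × 27% = 24.57%.
Total: 24.752% + 6.8% + 30% + 24.57% = 86.122%.
Rounded: 86.12%.

86.12%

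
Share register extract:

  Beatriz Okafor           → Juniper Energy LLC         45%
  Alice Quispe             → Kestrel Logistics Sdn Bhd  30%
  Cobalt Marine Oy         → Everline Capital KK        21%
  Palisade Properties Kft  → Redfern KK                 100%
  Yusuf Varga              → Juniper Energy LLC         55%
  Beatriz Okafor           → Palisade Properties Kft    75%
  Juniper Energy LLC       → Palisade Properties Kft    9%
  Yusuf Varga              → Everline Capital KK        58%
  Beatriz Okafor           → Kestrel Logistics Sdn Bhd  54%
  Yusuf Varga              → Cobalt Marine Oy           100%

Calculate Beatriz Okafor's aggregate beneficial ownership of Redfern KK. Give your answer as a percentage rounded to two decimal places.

Beatriz reaches Redfern along 2 paths.
Via Juniper → Palisade: 45% × 9% × 100% = 4.05%.
Via Palisade: 75% × 100% = 75%.
Total: 4.05% + 75% = 79.05%.

79.05%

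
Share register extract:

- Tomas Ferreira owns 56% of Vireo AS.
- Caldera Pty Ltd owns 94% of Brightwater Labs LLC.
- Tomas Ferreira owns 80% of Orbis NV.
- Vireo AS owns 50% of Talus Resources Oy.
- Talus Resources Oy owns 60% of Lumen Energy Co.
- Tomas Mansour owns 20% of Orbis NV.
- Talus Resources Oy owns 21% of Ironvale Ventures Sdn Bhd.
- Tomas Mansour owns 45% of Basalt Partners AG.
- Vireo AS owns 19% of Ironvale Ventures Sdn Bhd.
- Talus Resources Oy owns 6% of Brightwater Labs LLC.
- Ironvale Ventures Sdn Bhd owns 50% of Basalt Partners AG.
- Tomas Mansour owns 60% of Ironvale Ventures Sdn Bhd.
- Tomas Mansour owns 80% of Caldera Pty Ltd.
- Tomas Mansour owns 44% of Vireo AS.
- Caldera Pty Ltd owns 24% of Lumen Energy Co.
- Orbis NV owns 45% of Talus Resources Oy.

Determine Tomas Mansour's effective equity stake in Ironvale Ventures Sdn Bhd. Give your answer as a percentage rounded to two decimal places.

74.87%

Tomas Mansour reaches Ironvale along 4 paths.
Direct stake: 60% = 60%.
Via Orbis → Talus: 20% × 45% × 21% = 1.89%.
Via Vireo → Talus: 44% × 50% × 21% = 4.62%.
Via Vireo: 44% × 19% = 8.36%.
Total: 60% + 1.89% + 4.62% + 8.36% = 74.87%.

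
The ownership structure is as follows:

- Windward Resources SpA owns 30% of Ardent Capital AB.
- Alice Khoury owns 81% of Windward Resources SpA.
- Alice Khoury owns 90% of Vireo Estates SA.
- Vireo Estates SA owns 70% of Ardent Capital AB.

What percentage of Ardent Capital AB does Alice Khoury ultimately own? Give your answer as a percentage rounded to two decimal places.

Alice reaches Ardent along 2 paths.
Via Windward: 81% × 30% = 24.3%.
Via Vireo: 90% × 70% = 63%.
Total: 24.3% + 63% = 87.3%.
Rounded: 87.30%.

87.30%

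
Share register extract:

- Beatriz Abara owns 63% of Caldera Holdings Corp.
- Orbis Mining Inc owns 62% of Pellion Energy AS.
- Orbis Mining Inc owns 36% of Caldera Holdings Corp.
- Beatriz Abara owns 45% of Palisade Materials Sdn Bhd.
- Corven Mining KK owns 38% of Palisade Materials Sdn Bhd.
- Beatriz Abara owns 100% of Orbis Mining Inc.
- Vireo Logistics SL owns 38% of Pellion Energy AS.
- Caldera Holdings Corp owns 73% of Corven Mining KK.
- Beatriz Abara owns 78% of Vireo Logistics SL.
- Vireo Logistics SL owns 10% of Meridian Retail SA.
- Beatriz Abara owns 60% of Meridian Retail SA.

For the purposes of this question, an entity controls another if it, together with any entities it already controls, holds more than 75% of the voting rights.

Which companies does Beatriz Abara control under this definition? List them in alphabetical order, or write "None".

Beatriz holds 78% of Vireo, so Beatriz controls Vireo.
Beatriz holds 100% of Orbis, so Beatriz controls Orbis.
Vireo and Orbis together hold 38% + 62% = 100% of Pellion, so Beatriz controls Pellion.
Beatriz and Orbis together hold 63% + 36% = 99% of Caldera, so Beatriz controls Caldera.
No other company's threshold is met.

Caldera Holdings Corp, Orbis Mining Inc, Pellion Energy AS, Vireo Logistics SL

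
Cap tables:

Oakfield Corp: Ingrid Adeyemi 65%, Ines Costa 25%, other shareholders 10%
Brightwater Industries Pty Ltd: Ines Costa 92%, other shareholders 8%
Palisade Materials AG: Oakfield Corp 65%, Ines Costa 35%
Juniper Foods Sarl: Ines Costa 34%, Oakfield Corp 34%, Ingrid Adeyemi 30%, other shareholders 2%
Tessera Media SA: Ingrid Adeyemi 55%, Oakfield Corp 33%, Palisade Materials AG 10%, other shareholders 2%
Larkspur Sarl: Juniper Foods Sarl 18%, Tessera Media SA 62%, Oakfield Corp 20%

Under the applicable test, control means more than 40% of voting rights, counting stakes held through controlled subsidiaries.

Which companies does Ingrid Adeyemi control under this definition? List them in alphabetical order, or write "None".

Juniper Foods Sarl, Larkspur Sarl, Oakfield Corp, Palisade Materials AG, Tessera Media SA

Ingrid holds 65% of Oakfield, so Ingrid controls Oakfield.
Oakfield holds 65% of Palisade, so Ingrid controls Palisade.
Oakfield and Ingrid together hold 34% + 30% = 64% of Juniper, so Ingrid controls Juniper.
Ingrid and Oakfield and Palisade together hold 55% + 33% + 10% = 98% of Tessera, so Ingrid controls Tessera.
Juniper and Tessera and Oakfield together hold 18% + 62% + 20% = 100% of Larkspur, so Ingrid controls Larkspur.
No other company's threshold is met.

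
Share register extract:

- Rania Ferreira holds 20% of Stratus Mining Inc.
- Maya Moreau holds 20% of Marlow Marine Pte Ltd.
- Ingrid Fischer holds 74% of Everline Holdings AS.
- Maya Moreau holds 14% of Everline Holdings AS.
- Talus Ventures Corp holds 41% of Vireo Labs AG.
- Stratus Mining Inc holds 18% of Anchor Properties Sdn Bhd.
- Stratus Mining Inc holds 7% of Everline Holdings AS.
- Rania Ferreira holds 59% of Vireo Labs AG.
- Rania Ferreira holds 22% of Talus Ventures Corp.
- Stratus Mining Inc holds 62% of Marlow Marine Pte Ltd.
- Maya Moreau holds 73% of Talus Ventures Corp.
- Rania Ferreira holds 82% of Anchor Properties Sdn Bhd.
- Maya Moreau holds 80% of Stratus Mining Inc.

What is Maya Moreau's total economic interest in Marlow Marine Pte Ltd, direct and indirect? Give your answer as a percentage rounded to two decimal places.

Maya reaches Marlow along 2 paths.
Via Stratus: 80% × 62% = 49.6%.
Direct stake: 20% = 20%.
Total: 49.6% + 20% = 69.6%.
Rounded: 69.60%.

69.60%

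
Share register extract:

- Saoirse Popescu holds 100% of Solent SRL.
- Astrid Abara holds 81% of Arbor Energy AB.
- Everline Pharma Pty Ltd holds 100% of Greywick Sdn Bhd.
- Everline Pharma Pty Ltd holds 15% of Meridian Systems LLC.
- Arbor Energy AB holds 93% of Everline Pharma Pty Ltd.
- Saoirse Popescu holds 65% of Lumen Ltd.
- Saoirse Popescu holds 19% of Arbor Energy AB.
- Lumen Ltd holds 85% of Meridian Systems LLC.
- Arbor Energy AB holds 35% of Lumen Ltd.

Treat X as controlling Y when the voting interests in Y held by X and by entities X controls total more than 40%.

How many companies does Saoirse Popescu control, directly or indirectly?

3

Saoirse holds 100% of Solent, so Saoirse controls Solent.
Saoirse holds 65% of Lumen, so Saoirse controls Lumen.
Lumen holds 85% of Meridian, so Saoirse controls Meridian.
No other company's threshold is met.
Saoirse controls 3 companies.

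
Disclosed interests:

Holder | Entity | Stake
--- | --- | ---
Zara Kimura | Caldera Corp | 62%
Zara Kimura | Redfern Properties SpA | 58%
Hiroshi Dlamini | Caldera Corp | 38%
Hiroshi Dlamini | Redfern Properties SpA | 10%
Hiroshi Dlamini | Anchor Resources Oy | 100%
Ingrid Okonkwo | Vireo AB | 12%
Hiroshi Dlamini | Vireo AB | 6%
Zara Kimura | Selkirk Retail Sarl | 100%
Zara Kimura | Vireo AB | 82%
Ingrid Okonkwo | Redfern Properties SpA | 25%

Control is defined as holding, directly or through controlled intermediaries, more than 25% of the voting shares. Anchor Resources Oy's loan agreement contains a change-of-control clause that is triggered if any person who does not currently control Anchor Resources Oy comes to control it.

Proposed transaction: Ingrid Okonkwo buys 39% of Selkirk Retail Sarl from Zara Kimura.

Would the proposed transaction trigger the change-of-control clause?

The purchase adds only to Ingrid's holdings (Zara's stake shrinks), so Ingrid is the only person who could newly come to control Anchor.
Ingrid's largest direct stake is 25% in Redfern, which does not meet the threshold, so Ingrid controls no company.
Neither Ingrid nor any entity Ingrid controls holds any voting interest in Anchor.
So before the transaction, Ingrid does not control Anchor.
After the purchase, Ingrid holds 39% of Selkirk directly, and Zara's stake falls to 61%.
Ingrid holds 39% of Selkirk, so Ingrid controls Selkirk.
After the transaction, neither Ingrid nor any entity Ingrid controls holds a voting interest in Anchor, so Ingrid still does not control it.
No new person acquires control, so the clause is not triggered.

No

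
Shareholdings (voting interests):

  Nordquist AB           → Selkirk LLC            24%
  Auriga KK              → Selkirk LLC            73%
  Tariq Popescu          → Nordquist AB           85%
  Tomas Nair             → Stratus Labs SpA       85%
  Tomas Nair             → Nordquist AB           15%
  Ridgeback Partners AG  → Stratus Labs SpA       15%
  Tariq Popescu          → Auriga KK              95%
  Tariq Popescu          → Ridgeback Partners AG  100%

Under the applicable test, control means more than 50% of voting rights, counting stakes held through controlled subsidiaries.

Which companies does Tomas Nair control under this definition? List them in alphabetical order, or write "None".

Stratus Labs SpA

Tomas holds 85% of Stratus, so Tomas controls Stratus.
No other company's threshold is met.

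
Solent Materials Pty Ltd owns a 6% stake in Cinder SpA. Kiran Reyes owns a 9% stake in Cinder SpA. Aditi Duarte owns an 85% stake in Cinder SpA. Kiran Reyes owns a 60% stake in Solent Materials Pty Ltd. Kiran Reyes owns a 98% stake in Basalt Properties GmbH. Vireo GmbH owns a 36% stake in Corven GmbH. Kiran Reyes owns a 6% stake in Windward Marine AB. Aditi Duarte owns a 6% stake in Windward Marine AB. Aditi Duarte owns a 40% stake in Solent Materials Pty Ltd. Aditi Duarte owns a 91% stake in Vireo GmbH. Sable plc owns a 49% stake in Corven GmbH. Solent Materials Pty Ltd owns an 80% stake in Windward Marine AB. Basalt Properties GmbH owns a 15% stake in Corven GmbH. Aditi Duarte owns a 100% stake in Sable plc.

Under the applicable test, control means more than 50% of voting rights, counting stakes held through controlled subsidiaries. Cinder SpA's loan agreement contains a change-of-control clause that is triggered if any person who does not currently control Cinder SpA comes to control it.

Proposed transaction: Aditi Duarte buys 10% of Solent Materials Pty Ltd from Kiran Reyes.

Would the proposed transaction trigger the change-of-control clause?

The purchase adds only to Aditi's holdings (Kiran's stake shrinks), so Aditi is the only person who could newly come to control Cinder.
Aditi holds 85% of Cinder, so Aditi controls Cinder.
So Aditi already controls Cinder before the transaction.
After the purchase, Aditi's direct stake in Solent rises to 40% + 10% = 50%, and Kiran's stake falls to 50%.
Aditi controlled Cinder already, so this is not a new person acquiring control; every other person's position is unchanged or reduced.
No new person acquires control, so the clause is not triggered.

No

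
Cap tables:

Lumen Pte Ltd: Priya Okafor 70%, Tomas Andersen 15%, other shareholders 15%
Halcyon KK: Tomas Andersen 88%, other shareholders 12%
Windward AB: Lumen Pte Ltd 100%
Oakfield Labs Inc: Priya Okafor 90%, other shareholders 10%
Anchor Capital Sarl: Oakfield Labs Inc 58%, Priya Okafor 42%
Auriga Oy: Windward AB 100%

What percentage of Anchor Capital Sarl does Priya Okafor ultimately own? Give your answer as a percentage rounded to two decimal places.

Priya reaches Anchor along 2 paths.
Via Oakfield: 90% × 58% = 52.2%.
Direct stake: 42% = 42%.
Total: 52.2% + 42% = 94.2%.
Rounded: 94.20%.

94.20%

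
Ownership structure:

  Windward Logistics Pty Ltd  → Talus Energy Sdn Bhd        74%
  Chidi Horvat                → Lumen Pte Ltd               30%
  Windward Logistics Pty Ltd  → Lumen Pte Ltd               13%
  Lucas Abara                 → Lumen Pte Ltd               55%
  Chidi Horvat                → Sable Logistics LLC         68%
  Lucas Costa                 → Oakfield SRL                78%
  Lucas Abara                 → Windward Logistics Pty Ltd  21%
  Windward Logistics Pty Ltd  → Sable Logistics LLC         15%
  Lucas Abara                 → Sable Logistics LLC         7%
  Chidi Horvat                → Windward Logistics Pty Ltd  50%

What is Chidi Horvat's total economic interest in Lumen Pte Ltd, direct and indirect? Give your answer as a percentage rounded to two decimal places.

Chidi reaches Lumen along 2 paths.
Via Windward: 50% × 13% = 6.5%.
Direct stake: 30% = 30%.
Total: 6.5% + 30% = 36.5%.
Rounded: 36.50%.

36.50%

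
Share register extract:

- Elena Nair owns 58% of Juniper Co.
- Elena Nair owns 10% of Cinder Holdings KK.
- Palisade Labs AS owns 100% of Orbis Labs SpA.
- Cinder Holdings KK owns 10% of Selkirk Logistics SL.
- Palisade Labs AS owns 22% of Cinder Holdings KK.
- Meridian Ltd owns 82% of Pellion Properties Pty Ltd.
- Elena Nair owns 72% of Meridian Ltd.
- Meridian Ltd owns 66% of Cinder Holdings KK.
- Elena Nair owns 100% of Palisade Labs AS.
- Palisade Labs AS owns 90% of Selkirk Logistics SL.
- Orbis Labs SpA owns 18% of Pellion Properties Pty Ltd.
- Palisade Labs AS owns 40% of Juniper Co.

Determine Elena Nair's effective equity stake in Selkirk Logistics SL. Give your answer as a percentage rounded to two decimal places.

97.95%

Elena reaches Selkirk along 4 paths.
Via Meridian → Cinder: 72% × 66% × 10% = 4.752%.
Via Cinder: 10% × 10% = 1%.
Via Palisade → Cinder: 100% × 22% × 10% = 2.2%.
Via Palisade: 100% × 90% = 90%.
Total: 4.752% + 1% + 2.2% + 90% = 97.952%.
Rounded: 97.95%.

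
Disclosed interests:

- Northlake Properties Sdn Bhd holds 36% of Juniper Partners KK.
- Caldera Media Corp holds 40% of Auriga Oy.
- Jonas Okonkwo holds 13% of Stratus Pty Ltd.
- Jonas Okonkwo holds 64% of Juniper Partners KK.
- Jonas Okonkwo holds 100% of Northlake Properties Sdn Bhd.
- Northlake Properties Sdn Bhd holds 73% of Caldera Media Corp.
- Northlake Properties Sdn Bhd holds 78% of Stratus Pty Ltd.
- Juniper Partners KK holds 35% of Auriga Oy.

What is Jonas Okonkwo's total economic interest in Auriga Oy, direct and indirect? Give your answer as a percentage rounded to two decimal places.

Jonas reaches Auriga along 3 paths.
Via Northlake → Caldera: 100% × 73% × 40% = 29.2%.
Via Juniper: 64% × 35% = 22.4%.
Via Northlake → Juniper: 100% × 36% × 35% = 12.6%.
Total: 29.2% + 22.4% + 12.6% = 64.2%.
Rounded: 64.20%.

64.20%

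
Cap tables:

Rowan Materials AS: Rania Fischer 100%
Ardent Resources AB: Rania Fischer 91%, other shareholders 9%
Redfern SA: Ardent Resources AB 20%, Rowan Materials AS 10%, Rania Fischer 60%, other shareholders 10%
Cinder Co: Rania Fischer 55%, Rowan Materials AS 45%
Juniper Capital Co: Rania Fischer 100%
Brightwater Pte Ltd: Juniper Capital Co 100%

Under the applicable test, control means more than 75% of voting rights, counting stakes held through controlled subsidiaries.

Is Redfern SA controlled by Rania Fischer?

Yes

Rania holds 100% of Rowan, so Rania controls Rowan.
Rania holds 91% of Ardent, so Rania controls Ardent.
Ardent and Rowan and Rania together hold 20% + 10% + 60% = 90% of Redfern, so Rania controls Redfern.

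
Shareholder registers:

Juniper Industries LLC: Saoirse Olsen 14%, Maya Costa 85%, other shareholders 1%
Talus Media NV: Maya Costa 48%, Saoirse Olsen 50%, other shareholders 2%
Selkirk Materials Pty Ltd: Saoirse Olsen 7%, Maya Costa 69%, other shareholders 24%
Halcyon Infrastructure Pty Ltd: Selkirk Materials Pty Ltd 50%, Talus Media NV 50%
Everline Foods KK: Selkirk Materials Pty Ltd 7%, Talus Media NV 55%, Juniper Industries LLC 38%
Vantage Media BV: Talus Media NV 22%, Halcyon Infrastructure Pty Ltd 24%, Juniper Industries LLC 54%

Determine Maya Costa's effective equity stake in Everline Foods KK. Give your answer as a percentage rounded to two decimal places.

Maya reaches Everline along 3 paths.
Via Selkirk: 69% × 7% = 4.83%.
Via Talus: 48% × 55% = 26.4%.
Via Juniper: 85% × 38% = 32.3%.
Total: 4.83% + 26.4% + 32.3% = 63.53%.

63.53%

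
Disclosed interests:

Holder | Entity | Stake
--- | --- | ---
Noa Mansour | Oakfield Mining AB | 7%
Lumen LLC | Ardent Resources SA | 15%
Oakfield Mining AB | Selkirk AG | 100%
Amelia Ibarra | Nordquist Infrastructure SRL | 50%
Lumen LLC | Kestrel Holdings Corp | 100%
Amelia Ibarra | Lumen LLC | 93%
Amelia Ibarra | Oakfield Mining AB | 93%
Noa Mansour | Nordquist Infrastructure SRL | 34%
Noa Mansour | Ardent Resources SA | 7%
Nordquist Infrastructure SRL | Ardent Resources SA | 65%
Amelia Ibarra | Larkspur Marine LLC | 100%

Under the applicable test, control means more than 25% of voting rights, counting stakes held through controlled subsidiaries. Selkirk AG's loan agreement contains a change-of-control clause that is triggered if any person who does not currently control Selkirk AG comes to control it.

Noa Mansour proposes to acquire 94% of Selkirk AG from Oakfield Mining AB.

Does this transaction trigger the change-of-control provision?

Yes

The purchase adds only to Noa's holdings (Oakfield's stake shrinks), so Noa is the only person who could newly come to control Selkirk.
Noa holds 34% of Nordquist, so Noa controls Nordquist.
Nordquist and Noa together hold 65% + 7% = 72% of Ardent, so Noa controls Ardent.
Neither Noa nor any entity Noa controls holds any voting interest in Selkirk.
So before the transaction, Noa does not control Selkirk.
After the purchase, Noa holds 94% of Selkirk directly, and Oakfield's stake falls to 6%.
Noa holds 94% of Selkirk, so Noa controls Selkirk.
Noa did not control Selkirk before and does after, so the clause is triggered.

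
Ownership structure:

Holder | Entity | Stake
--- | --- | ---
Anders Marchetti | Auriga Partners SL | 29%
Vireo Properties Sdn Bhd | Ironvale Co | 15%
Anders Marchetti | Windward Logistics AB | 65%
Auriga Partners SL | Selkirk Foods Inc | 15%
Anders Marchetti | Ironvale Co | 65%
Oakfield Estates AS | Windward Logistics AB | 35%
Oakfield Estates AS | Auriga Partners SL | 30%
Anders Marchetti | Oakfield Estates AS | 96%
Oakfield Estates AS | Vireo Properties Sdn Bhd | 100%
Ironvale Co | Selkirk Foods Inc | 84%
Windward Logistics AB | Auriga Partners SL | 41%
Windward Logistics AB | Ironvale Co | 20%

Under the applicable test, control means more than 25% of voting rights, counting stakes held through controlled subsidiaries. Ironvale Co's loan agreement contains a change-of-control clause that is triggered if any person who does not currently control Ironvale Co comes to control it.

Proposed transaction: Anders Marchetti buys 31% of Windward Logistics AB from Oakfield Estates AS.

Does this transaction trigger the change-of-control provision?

No

The purchase adds only to Anders's holdings (Oakfield's stake shrinks), so Anders is the only person who could newly come to control Ironvale.
Anders holds 96% of Oakfield, so Anders controls Oakfield.
Oakfield holds 100% of Vireo, so Anders controls Vireo.
Anders and Oakfield together hold 65% + 35% = 100% of Windward, so Anders controls Windward.
Anders and Windward and Vireo together hold 65% + 20% + 15% = 100% of Ironvale, so Anders controls Ironvale.
So Anders already controls Ironvale before the transaction.
After the purchase, Anders's direct stake in Windward rises to 65% + 31% = 96%, and Oakfield's stake falls to 4%.
Anders controlled Ironvale already, so this is not a new person acquiring control; every other person's position is unchanged or reduced.
No new person acquires control, so the clause is not triggered.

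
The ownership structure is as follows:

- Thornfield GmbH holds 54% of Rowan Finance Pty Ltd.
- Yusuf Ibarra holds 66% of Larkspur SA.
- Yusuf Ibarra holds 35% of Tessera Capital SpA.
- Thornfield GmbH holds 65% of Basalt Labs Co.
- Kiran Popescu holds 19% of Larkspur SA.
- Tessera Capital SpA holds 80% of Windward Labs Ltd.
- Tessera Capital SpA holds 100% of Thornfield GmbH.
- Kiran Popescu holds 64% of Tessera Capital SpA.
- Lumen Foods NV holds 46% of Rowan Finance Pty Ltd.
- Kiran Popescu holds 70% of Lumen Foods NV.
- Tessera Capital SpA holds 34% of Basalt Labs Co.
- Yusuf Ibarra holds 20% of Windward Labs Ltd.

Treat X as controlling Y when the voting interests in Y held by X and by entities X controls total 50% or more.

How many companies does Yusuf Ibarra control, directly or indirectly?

1

Yusuf holds 66% of Larkspur, so Yusuf controls Larkspur.
No other company's threshold is met.
Yusuf controls 1 company.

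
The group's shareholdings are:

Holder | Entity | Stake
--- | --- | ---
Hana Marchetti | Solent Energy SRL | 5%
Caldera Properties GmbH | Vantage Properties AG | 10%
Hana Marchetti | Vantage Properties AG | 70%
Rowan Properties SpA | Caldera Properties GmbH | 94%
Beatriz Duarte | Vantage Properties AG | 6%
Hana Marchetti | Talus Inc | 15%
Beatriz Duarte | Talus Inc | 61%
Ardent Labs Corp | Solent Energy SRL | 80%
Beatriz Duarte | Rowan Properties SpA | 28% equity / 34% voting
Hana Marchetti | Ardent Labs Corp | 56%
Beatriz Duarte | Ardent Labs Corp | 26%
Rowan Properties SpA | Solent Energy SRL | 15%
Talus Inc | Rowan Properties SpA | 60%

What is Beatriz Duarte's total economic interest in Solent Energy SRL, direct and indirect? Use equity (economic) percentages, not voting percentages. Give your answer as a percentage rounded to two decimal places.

30.49%

Beatriz reaches Solent along 3 paths.
Via Ardent: 26% × 80% = 20.8%.
Via Rowan: 28% × 15% = 4.2%.
Via Talus → Rowan: 61% × 60% × 15% = 5.49%.
Total: 20.8% + 4.2% + 5.49% = 30.49%.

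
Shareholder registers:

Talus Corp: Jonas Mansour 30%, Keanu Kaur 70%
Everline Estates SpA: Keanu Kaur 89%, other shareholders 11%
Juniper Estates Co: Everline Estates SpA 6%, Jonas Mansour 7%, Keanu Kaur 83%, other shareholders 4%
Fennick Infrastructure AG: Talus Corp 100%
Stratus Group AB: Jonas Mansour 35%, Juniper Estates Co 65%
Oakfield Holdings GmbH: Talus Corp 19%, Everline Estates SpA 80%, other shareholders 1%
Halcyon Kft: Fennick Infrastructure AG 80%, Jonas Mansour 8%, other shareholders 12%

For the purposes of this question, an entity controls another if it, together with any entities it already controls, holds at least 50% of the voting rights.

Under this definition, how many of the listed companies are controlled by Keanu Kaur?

Keanu holds 70% of Talus, so Keanu controls Talus.
Keanu holds 89% of Everline, so Keanu controls Everline.
Everline and Keanu together hold 6% + 83% = 89% of Juniper, so Keanu controls Juniper.
Talus holds 100% of Fennick, so Keanu controls Fennick.
Juniper holds 65% of Stratus, so Keanu controls Stratus.
Talus and Everline together hold 19% + 80% = 99% of Oakfield, so Keanu controls Oakfield.
Fennick holds 80% of Halcyon, so Keanu controls Halcyon.
Keanu controls 7 companies.

7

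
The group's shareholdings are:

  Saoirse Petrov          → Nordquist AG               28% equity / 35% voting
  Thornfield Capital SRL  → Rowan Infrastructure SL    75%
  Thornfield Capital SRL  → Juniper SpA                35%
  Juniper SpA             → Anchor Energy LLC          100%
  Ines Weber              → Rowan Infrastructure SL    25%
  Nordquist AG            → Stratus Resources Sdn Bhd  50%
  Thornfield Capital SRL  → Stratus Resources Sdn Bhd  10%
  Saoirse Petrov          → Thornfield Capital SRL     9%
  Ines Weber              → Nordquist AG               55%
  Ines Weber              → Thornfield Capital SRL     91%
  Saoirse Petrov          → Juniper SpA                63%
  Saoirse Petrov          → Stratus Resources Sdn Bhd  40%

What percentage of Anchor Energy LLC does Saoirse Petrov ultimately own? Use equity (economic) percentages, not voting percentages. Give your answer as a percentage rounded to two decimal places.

Saoirse reaches Anchor along 2 paths.
Via Juniper: 63% × 100% = 63%.
Via Thornfield → Juniper: 9% × 35% × 100% = 3.15%.
Total: 63% + 3.15% = 66.15%.

66.15%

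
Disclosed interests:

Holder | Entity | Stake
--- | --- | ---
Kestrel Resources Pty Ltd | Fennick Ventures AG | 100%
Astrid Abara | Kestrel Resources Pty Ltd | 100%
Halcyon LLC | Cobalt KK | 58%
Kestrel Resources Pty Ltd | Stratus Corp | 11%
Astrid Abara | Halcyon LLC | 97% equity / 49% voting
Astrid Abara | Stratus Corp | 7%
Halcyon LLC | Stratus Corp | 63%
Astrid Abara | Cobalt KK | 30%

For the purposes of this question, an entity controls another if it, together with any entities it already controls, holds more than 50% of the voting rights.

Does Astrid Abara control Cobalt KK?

No

Astrid holds 100% of Kestrel, so Astrid controls Kestrel.
Kestrel holds 100% of Fennick, so Astrid controls Fennick.
In Cobalt, Astrid's side holds only 30%, not > 50%.
So Astrid does not control Cobalt.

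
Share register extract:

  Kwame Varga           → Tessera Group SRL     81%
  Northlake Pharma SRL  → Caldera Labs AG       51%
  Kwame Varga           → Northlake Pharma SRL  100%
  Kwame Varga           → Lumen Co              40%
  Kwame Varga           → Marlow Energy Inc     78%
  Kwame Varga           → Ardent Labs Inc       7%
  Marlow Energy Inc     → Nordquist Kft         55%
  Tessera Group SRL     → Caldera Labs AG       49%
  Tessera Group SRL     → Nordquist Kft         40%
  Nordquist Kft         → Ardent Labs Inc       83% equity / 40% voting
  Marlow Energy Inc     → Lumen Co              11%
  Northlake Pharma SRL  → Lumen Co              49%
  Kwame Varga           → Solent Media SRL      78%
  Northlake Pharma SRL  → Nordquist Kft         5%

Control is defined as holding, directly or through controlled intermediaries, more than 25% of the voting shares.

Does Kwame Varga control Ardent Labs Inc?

Kwame holds 100% of Northlake, so Kwame controls Northlake.
Kwame holds 78% of Marlow, so Kwame controls Marlow.
Kwame holds 81% of Tessera, so Kwame controls Tessera.
Tessera and Marlow and Northlake together hold 40% + 55% + 5% = 100% of Nordquist, so Kwame controls Nordquist.
Nordquist and Kwame together hold 40% + 7% = 47% of Ardent, so Kwame controls Ardent.

Yes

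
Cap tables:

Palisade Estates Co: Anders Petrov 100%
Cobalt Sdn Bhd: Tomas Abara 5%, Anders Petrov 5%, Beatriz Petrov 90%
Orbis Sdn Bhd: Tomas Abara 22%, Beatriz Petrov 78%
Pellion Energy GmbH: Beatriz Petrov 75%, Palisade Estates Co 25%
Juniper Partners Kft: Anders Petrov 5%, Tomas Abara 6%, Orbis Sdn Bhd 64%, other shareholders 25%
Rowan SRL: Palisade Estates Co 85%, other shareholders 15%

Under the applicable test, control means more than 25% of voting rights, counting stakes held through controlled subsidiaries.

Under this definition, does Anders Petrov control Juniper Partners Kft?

Anders holds 100% of Palisade, so Anders controls Palisade.
Palisade holds 85% of Rowan, so Anders controls Rowan.
In Juniper, Anders's side holds only 5%, not > 25%.
So Anders does not control Juniper.

No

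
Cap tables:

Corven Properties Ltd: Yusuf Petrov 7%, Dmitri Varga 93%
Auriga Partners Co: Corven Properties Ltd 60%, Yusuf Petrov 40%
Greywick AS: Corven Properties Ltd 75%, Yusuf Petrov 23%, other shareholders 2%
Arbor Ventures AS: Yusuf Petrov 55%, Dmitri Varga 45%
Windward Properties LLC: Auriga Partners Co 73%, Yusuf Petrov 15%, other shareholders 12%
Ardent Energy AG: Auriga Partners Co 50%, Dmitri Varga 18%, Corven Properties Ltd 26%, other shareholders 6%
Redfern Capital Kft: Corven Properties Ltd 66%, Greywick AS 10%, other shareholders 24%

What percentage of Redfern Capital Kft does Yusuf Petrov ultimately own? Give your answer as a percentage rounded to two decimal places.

7.45%

Yusuf reaches Redfern along 3 paths.
Via Corven: 7% × 66% = 4.62%.
Via Corven → Greywick: 7% × 75% × 10% = 0.525%.
Via Greywick: 23% × 10% = 2.3%.
Total: 4.62% + 0.525% + 2.3% = 7.445%.
Rounded: 7.45%.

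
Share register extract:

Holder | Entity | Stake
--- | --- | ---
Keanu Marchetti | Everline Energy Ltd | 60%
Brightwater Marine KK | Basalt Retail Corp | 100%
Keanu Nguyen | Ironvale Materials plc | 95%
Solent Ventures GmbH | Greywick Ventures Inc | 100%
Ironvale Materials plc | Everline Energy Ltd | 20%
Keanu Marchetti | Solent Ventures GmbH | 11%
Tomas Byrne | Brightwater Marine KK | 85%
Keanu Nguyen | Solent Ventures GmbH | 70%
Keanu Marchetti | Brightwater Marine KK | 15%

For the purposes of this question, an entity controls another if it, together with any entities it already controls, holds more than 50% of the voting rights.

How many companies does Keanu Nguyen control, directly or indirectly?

3

Keanu Nguyen holds 70% of Solent, so Keanu Nguyen controls Solent.
Keanu Nguyen holds 95% of Ironvale, so Keanu Nguyen controls Ironvale.
Solent holds 100% of Greywick, so Keanu Nguyen controls Greywick.
No other company's threshold is met.
Keanu Nguyen controls 3 companies.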